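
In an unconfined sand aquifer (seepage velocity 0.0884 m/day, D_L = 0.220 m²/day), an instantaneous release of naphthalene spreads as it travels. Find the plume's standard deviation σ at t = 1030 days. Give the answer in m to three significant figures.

21.3 m

Dispersive spreading gives a Gaussian with σ² = 2Dt; advection only shifts the center.
σ = √(2 × 0.220 × 1030) = 21.3 m.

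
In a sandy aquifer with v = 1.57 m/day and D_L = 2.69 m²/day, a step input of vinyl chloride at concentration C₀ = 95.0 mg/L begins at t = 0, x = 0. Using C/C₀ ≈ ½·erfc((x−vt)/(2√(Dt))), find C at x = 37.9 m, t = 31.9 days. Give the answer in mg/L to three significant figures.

For a continuous step input, C/C₀ ≈ ½·erfc((x−vt)/(2√(Dt))).
vt = 1.57 × 31.9 = 50.083 m and 2√(Dt) = 2√(2.69 × 31.9) = 18.53 m.
Argument (x−vt)/(2√(Dt)) = (37.9 − 50.083)/18.53 = -0.6575; ½·erfc(-0.6575) = 0.8238.
C = 95.0 × 0.8238 = 78.3 mg/L.

78.3 mg/L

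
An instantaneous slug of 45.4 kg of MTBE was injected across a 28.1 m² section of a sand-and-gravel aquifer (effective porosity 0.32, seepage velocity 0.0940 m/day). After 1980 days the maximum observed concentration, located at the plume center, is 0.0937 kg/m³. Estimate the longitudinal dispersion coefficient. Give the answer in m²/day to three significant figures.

At the plume center C_max = M/(n_e·A·√(4πDt)), so D = M²/(4πt·(n_e·A·C_max)²).
n_e·A·C_max = 0.32 × 28.1 × 0.0937 = 0.8426 kg/m.
D = 45.4²/(4π × 1980 × 0.8426²) = 0.117 m²/day.

0.117 m²/day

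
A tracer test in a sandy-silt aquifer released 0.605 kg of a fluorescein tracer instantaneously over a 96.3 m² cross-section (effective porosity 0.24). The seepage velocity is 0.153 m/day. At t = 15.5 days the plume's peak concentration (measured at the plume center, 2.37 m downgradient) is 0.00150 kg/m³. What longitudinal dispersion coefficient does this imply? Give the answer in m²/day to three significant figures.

1.56 m²/day

At the plume center C_max = M/(n_e·A·√(4πDt)), so D = M²/(4πt·(n_e·A·C_max)²).
n_e·A·C_max = 0.24 × 96.3 × 0.00150 = 0.03467 kg/m.
D = 0.605²/(4π × 15.5 × 0.03467²) = 1.56 m²/day.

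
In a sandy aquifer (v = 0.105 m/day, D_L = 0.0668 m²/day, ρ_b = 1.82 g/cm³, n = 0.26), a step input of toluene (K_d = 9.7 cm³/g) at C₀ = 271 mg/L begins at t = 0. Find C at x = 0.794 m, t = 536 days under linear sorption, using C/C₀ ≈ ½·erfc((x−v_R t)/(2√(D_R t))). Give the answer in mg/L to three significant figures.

138 mg/L

Retardation factor R = 1 + ρ_b·K_d/n = 1 + 1.82 × 9.7/0.26 = 68.90.
Sorption retards both mechanisms: v_R = v/R = 0.001524 m/day, D_R = D/R = 0.0009695 m²/day.
v_R·t = 0.001524 × 536 = 0.816864 m; 2√(D_R t) = 1.442 m; argument = (0.794 − 0.816864)/1.442 = -0.01586.
C = C₀ × ½·erfc(-0.01586) = 271 × 0.5089 = 138 mg/L.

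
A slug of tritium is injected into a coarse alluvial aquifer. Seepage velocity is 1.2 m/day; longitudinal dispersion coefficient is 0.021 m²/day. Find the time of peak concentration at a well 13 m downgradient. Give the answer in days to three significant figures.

10.8 days

For the 1D instantaneous-source solution, setting ∂C/∂t = 0 at fixed x gives v²t² + 2Dt − x² = 0, so t = (√(D² + v²x²) − D)/v².
√(D² + v²x²) = √(0.021² + 1.2² × 13²) = 15.60; v² = 1.44.
t = (15.60 − 0.021)/1.44 = 10.8 days (vs. the pure-advection estimate x/v = 10.8 d).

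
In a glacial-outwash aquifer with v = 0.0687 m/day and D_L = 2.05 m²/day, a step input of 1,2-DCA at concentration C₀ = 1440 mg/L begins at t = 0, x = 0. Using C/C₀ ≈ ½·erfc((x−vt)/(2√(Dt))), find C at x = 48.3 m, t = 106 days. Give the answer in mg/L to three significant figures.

For a continuous step input, C/C₀ ≈ ½·erfc((x−vt)/(2√(Dt))).
vt = 0.0687 × 106 = 7.2822 m and 2√(Dt) = 2√(2.05 × 106) = 29.48 m.
Argument (x−vt)/(2√(Dt)) = (48.3 − 7.2822)/29.48 = 1.391; ½·erfc(1.391) = 0.02458.
C = 1440 × 0.02458 = 35.4 mg/L.

35.4 mg/L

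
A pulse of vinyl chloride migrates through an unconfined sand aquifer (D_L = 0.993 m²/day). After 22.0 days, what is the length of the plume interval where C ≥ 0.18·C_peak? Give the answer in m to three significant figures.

The plume is Gaussian with σ = √(2Dt) = √(2 × 0.993 × 22.0) = 6.610 m.
C/C_peak = exp(−Δx²/(2σ²)) = 0.18 ⇒ Δx = σ·√(−2 ln 0.18) = 6.610 × 1.852 = 12.24 m.
Width = 2Δx = 24.5 m.

24.5 m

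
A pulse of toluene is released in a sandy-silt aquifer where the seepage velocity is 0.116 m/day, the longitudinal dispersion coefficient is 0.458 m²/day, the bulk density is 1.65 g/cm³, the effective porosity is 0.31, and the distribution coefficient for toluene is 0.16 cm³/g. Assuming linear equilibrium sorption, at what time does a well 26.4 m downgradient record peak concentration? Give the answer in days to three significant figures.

363 days

Retardation factor R = 1 + ρ_b·K_d/n = 1 + 1.65 × 0.16/0.31 = 1.852.
Sorption retards both mechanisms: v_R = v/R = 0.06263 m/day, D_R = D/R = 0.2473 m²/day.
Peak time from v_R²t² + 2D_R t − x² = 0: t = (√(D_R² + v_R²x²) − D_R)/v_R².
√(D_R² + v_R²x²) = √(0.2473² + 0.06263² × 26.4²) = 1.672; v_R² = 0.003923.
t = (1.672 − 0.2473)/0.003923 = 363 days.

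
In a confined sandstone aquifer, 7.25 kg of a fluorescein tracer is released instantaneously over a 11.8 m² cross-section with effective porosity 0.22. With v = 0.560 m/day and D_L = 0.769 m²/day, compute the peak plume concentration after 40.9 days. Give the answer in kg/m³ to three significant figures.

The peak of an instantaneous 1D plume sits at x = vt; there the Gaussian factor is 1 and C_max = M/(n_e·A·√(4πDt)), where n_e·A is the pore area the mass is dissolved in.
√(4πDt) = √(4π × 0.769 × 40.9) = 19.88 m, so C_max = 7.25/(0.22 × 11.8 × 19.88) = 0.140 kg/m³.

0.140 kg/m³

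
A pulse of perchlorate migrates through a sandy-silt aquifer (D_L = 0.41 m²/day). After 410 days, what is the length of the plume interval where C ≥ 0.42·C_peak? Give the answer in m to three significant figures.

The plume is Gaussian with σ = √(2Dt) = √(2 × 0.41 × 410) = 18.34 m.
C/C_peak = exp(−Δx²/(2σ²)) = 0.42 ⇒ Δx = σ·√(−2 ln 0.42) = 18.34 × 1.317 = 24.15 m.
Width = 2Δx = 48.3 m.

48.3 m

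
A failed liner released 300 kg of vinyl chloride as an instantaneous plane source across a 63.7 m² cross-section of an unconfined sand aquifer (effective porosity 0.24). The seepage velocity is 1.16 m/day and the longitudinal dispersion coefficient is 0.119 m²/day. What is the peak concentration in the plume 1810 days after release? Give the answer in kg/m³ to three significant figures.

The peak of an instantaneous 1D plume sits at x = vt; there the Gaussian factor is 1 and C_max = M/(n_e·A·√(4πDt)), where n_e·A is the pore area the mass is dissolved in.
√(4πDt) = √(4π × 0.119 × 1810) = 52.03 m, so C_max = 300/(0.24 × 63.7 × 52.03) = 0.377 kg/m³.

0.377 kg/m³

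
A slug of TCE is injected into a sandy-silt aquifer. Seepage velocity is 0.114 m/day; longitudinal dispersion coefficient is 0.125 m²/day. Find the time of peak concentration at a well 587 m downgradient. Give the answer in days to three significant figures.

For the 1D instantaneous-source solution, setting ∂C/∂t = 0 at fixed x gives v²t² + 2Dt − x² = 0, so t = (√(D² + v²x²) − D)/v².
√(D² + v²x²) = √(0.125² + 0.114² × 587²) = 66.92; v² = 0.012996.
t = (66.92 − 0.125)/0.012996 = 5140 days (vs. the pure-advection estimate x/v = 5150 d).

5140 days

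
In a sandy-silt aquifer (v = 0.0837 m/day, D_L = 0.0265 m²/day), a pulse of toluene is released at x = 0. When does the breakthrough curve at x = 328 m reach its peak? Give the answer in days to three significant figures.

For the 1D instantaneous-source solution, setting ∂C/∂t = 0 at fixed x gives v²t² + 2Dt − x² = 0, so t = (√(D² + v²x²) − D)/v².
√(D² + v²x²) = √(0.0265² + 0.0837² × 328²) = 27.45; v² = 0.00700569.
t = (27.45 − 0.0265)/0.00700569 = 3910 days (vs. the pure-advection estimate x/v = 3920 d).

3910 days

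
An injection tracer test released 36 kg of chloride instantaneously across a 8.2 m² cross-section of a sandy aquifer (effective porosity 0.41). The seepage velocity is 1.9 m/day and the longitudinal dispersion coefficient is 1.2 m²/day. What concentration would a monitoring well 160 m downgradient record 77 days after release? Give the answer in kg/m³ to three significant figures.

For an instantaneous plane source, C(x,t) = M/(n_e·A·√(4πDt)) · exp(−(x−vt)²/(4Dt)), with n_e·A the pore (flow) area.
Plume center vt = 1.9 × 77 = 146.3 m, so the well at 160 m is 13.7 m downgradient of the peak.
√(4πDt) = 34.08 m, giving peak height M/(n_e·A·√(4πDt)) = 36/(0.41 × 8.2 × 34.08) = 0.3142 kg/m³.
(x−vt)²/(4Dt) = (13.7)²/(4 × 1.2 × 77) = 0.5078; exp(−0.5078) = 0.6018.
C = 0.3142 × 0.6018 = 0.189 kg/m³.

0.189 kg/m³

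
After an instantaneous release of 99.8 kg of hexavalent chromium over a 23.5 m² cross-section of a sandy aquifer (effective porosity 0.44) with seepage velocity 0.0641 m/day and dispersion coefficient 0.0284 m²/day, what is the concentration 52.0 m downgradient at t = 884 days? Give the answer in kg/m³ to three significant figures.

For an instantaneous plane source, C(x,t) = M/(n_e·A·√(4πDt)) · exp(−(x−vt)²/(4Dt)), with n_e·A the pore (flow) area.
Plume center vt = 0.0641 × 884 = 56.6644 m, so the well at 52.0 m is 4.6644 m upgradient of the peak.
√(4πDt) = 17.76 m, giving peak height M/(n_e·A·√(4πDt)) = 99.8/(0.44 × 23.5 × 17.76) = 0.5435 kg/m³.
(x−vt)²/(4Dt) = (-4.6644)²/(4 × 0.0284 × 884) = 0.2167; exp(−0.2167) = 0.8052.
C = 0.5435 × 0.8052 = 0.438 kg/m³.

0.438 kg/m³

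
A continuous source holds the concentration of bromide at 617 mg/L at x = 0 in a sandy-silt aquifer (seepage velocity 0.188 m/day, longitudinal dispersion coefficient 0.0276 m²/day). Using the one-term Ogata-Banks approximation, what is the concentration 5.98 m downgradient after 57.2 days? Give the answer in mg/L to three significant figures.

For a continuous step input, C/C₀ ≈ ½·erfc((x−vt)/(2√(Dt))).
vt = 0.188 × 57.2 = 10.7536 m and 2√(Dt) = 2√(0.0276 × 57.2) = 2.513 m.
Argument (x−vt)/(2√(Dt)) = (5.98 − 10.7536)/2.513 = -1.900; ½·erfc(-1.900) = 0.9964.
C = 617 × 0.9964 = 615 mg/L.

615 mg/L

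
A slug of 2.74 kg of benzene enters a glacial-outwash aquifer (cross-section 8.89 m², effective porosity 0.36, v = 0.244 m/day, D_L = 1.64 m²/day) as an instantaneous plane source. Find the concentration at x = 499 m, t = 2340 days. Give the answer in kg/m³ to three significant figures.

For an instantaneous plane source, C(x,t) = M/(n_e·A·√(4πDt)) · exp(−(x−vt)²/(4Dt)), with n_e·A the pore (flow) area.
Plume center vt = 0.244 × 2340 = 570.96 m, so the well at 499 m is 71.96 m upgradient of the peak.
√(4πDt) = 219.6 m, giving peak height M/(n_e·A·√(4πDt)) = 2.74/(0.36 × 8.89 × 219.6) = 0.003899 kg/m³.
(x−vt)²/(4Dt) = (-71.96)²/(4 × 1.64 × 2340) = 0.3373; exp(−0.3373) = 0.7137.
C = 0.003899 × 0.7137 = 0.00278 kg/m³.

0.00278 kg/m³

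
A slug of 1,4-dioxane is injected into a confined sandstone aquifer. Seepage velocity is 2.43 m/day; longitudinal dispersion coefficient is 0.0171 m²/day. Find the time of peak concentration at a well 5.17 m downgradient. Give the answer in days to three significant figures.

For the 1D instantaneous-source solution, setting ∂C/∂t = 0 at fixed x gives v²t² + 2Dt − x² = 0, so t = (√(D² + v²x²) − D)/v².
√(D² + v²x²) = √(0.0171² + 2.43² × 5.17²) = 12.56; v² = 5.9049.
t = (12.56 − 0.0171)/5.9049 = 2.12 days (vs. the pure-advection estimate x/v = 2.13 d).

2.12 days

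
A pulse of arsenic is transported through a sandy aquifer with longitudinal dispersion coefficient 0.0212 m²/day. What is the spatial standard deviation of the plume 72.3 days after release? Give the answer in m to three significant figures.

Dispersive spreading gives a Gaussian with σ² = 2Dt; advection only shifts the center.
σ = √(2 × 0.0212 × 72.3) = 1.75 m.

1.75 m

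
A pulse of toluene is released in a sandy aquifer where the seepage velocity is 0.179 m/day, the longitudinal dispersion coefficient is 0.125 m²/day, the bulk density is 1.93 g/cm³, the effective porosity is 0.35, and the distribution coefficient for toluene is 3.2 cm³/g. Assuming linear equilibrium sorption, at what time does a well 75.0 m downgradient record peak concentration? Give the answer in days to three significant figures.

Retardation factor R = 1 + ρ_b·K_d/n = 1 + 1.93 × 3.2/0.35 = 18.65.
Sorption retards both mechanisms: v_R = v/R = 0.009598 m/day, D_R = D/R = 0.006702 m²/day.
Peak time from v_R²t² + 2D_R t − x² = 0: t = (√(D_R² + v_R²x²) − D_R)/v_R².
√(D_R² + v_R²x²) = √(0.006702² + 0.009598² × 75.0²) = 0.7199; v_R² = 9.212e-05.
t = (0.7199 − 0.006702)/9.212e-05 = 7740 days.

7740 days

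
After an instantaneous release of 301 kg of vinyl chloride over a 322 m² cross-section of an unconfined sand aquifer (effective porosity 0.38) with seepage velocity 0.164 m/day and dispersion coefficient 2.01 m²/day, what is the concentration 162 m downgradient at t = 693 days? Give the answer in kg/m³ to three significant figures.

For an instantaneous plane source, C(x,t) = M/(n_e·A·√(4πDt)) · exp(−(x−vt)²/(4Dt)), with n_e·A the pore (flow) area.
Plume center vt = 0.164 × 693 = 113.652 m, so the well at 162 m is 48.348 m downgradient of the peak.
√(4πDt) = 132.3 m, giving peak height M/(n_e·A·√(4πDt)) = 301/(0.38 × 322 × 132.3) = 0.01859 kg/m³.
(x−vt)²/(4Dt) = (48.348)²/(4 × 2.01 × 693) = 0.4195; exp(−0.4195) = 0.6574.
C = 0.01859 × 0.6574 = 0.0122 kg/m³.

0.0122 kg/m³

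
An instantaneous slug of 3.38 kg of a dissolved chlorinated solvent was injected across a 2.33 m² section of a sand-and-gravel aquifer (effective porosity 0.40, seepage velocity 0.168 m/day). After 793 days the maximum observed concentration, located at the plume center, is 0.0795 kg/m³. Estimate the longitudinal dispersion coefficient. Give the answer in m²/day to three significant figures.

At the plume center C_max = M/(n_e·A·√(4πDt)), so D = M²/(4πt·(n_e·A·C_max)²).
n_e·A·C_max = 0.40 × 2.33 × 0.0795 = 0.07409 kg/m.
D = 3.38²/(4π × 793 × 0.07409²) = 0.209 m²/day.

0.209 m²/day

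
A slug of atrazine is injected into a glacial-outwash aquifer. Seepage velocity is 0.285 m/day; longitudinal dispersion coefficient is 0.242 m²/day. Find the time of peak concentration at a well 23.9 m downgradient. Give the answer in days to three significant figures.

For the 1D instantaneous-source solution, setting ∂C/∂t = 0 at fixed x gives v²t² + 2Dt − x² = 0, so t = (√(D² + v²x²) − D)/v².
√(D² + v²x²) = √(0.242² + 0.285² × 23.9²) = 6.816; v² = 0.081225.
t = (6.816 − 0.242)/0.081225 = 80.9 days (vs. the pure-advection estimate x/v = 83.9 d).

80.9 days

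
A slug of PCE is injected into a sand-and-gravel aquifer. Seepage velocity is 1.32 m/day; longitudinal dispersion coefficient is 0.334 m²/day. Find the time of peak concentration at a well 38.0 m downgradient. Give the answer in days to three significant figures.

28.6 days

For the 1D instantaneous-source solution, setting ∂C/∂t = 0 at fixed x gives v²t² + 2Dt − x² = 0, so t = (√(D² + v²x²) − D)/v².
√(D² + v²x²) = √(0.334² + 1.32² × 38.0²) = 50.16; v² = 1.7424.
t = (50.16 − 0.334)/1.7424 = 28.6 days (vs. the pure-advection estimate x/v = 28.8 d).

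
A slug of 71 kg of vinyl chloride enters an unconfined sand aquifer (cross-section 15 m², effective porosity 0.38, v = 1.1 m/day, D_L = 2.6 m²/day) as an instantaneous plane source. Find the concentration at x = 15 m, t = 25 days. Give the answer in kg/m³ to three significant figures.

For an instantaneous plane source, C(x,t) = M/(n_e·A·√(4πDt)) · exp(−(x−vt)²/(4Dt)), with n_e·A the pore (flow) area.
Plume center vt = 1.1 × 25 = 27.5 m, so the well at 15 m is 12.5 m upgradient of the peak.
√(4πDt) = 28.58 m, giving peak height M/(n_e·A·√(4πDt)) = 71/(0.38 × 15 × 28.58) = 0.4358 kg/m³.
(x−vt)²/(4Dt) = (-12.5)²/(4 × 2.6 × 25) = 0.6010; exp(−0.6010) = 0.5483.
C = 0.4358 × 0.5483 = 0.239 kg/m³.

0.239 kg/m³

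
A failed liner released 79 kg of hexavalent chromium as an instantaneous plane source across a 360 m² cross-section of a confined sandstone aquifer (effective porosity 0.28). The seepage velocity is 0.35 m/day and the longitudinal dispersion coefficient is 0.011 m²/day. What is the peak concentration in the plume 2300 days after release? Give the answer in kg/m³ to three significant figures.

0.0440 kg/m³

The peak of an instantaneous 1D plume sits at x = vt; there the Gaussian factor is 1 and C_max = M/(n_e·A·√(4πDt)), where n_e·A is the pore area the mass is dissolved in.
√(4πDt) = √(4π × 0.011 × 2300) = 17.83 m, so C_max = 79/(0.28 × 360 × 17.83) = 0.0440 kg/m³.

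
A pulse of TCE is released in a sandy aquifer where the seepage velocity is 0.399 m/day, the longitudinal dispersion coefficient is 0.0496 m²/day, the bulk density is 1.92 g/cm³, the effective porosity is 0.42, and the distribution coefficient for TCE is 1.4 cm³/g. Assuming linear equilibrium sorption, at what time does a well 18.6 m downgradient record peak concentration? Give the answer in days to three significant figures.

343 days

Retardation factor R = 1 + ρ_b·K_d/n = 1 + 1.92 × 1.4/0.42 = 7.400.
Sorption retards both mechanisms: v_R = v/R = 0.05392 m/day, D_R = D/R = 0.006703 m²/day.
Peak time from v_R²t² + 2D_R t − x² = 0: t = (√(D_R² + v_R²x²) − D_R)/v_R².
√(D_R² + v_R²x²) = √(0.006703² + 0.05392² × 18.6²) = 1.003; v_R² = 0.002907.
t = (1.003 − 0.006703)/0.002907 = 343 days.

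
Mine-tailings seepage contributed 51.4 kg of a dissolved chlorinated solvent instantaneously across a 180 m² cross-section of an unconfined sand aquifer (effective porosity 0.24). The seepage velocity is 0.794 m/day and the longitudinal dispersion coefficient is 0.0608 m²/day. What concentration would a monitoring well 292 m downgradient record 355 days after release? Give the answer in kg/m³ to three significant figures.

For an instantaneous plane source, C(x,t) = M/(n_e·A·√(4πDt)) · exp(−(x−vt)²/(4Dt)), with n_e·A the pore (flow) area.
Plume center vt = 0.794 × 355 = 281.87 m, so the well at 292 m is 10.13 m downgradient of the peak.
√(4πDt) = 16.47 m, giving peak height M/(n_e·A·√(4πDt)) = 51.4/(0.24 × 180 × 16.47) = 0.07224 kg/m³.
(x−vt)²/(4Dt) = (10.13)²/(4 × 0.0608 × 355) = 1.189; exp(−1.189) = 0.3045.
C = 0.07224 × 0.3045 = 0.0220 kg/m³.

0.0220 kg/m³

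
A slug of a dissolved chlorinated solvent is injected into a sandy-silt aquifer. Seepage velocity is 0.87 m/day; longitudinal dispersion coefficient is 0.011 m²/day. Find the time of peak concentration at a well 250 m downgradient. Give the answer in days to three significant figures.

For the 1D instantaneous-source solution, setting ∂C/∂t = 0 at fixed x gives v²t² + 2Dt − x² = 0, so t = (√(D² + v²x²) − D)/v².
√(D² + v²x²) = √(0.011² + 0.87² × 250²) = 217.5; v² = 0.7569.
t = (217.5 − 0.011)/0.7569 = 287 days (vs. the pure-advection estimate x/v = 287 d).

287 days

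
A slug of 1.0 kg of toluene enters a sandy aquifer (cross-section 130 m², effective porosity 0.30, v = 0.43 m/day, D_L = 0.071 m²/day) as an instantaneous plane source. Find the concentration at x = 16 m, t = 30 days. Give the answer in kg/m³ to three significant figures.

0.00160 kg/m³

For an instantaneous plane source, C(x,t) = M/(n_e·A·√(4πDt)) · exp(−(x−vt)²/(4Dt)), with n_e·A the pore (flow) area.
Plume center vt = 0.43 × 30 = 12.9 m, so the well at 16 m is 3.1 m downgradient of the peak.
√(4πDt) = 5.174 m, giving peak height M/(n_e·A·√(4πDt)) = 1.0/(0.30 × 130 × 5.174) = 0.004956 kg/m³.
(x−vt)²/(4Dt) = (3.1)²/(4 × 0.071 × 30) = 1.128; exp(−1.128) = 0.3237.
C = 0.004956 × 0.3237 = 0.00160 kg/m³.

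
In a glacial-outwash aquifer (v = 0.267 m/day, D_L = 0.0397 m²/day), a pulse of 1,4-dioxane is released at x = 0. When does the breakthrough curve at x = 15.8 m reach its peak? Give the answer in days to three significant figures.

For the 1D instantaneous-source solution, setting ∂C/∂t = 0 at fixed x gives v²t² + 2Dt − x² = 0, so t = (√(D² + v²x²) − D)/v².
√(D² + v²x²) = √(0.0397² + 0.267² × 15.8²) = 4.219; v² = 0.071289.
t = (4.219 − 0.0397)/0.071289 = 58.6 days (vs. the pure-advection estimate x/v = 59.2 d).

58.6 days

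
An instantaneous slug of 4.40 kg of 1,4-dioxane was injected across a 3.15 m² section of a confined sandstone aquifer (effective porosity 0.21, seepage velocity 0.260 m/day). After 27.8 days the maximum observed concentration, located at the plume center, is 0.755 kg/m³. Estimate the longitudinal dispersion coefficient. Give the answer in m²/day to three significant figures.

At the plume center C_max = M/(n_e·A·√(4πDt)), so D = M²/(4πt·(n_e·A·C_max)²).
n_e·A·C_max = 0.21 × 3.15 × 0.755 = 0.4994 kg/m.
D = 4.40²/(4π × 27.8 × 0.4994²) = 0.222 m²/day.

0.222 m²/day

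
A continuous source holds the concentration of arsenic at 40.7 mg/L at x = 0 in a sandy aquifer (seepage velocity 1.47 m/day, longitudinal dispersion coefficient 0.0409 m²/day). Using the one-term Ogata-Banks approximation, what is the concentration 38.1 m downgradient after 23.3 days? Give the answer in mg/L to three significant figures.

0.108 mg/L

For a continuous step input, C/C₀ ≈ ½·erfc((x−vt)/(2√(Dt))).
vt = 1.47 × 23.3 = 34.251 m and 2√(Dt) = 2√(0.0409 × 23.3) = 1.952 m.
Argument (x−vt)/(2√(Dt)) = (38.1 − 34.251)/1.952 = 1.972; ½·erfc(1.972) = 0.002645.
C = 40.7 × 0.002645 = 0.108 mg/L.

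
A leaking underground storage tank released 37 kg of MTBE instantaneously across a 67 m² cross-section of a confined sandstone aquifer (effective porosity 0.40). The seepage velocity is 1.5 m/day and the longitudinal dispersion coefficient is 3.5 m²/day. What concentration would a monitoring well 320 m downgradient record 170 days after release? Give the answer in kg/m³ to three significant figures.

0.00271 kg/m³

For an instantaneous plane source, C(x,t) = M/(n_e·A·√(4πDt)) · exp(−(x−vt)²/(4Dt)), with n_e·A the pore (flow) area.
Plume center vt = 1.5 × 170 = 255 m, so the well at 320 m is 65 m downgradient of the peak.
√(4πDt) = 86.47 m, giving peak height M/(n_e·A·√(4πDt)) = 37/(0.40 × 67 × 86.47) = 0.01597 kg/m³.
(x−vt)²/(4Dt) = (65)²/(4 × 3.5 × 170) = 1.775; exp(−1.775) = 0.1695.
C = 0.01597 × 0.1695 = 0.00271 kg/m³.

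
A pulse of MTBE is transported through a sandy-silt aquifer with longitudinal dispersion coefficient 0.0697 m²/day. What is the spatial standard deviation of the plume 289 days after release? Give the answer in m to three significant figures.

6.35 m

Dispersive spreading gives a Gaussian with σ² = 2Dt; advection only shifts the center.
σ = √(2 × 0.0697 × 289) = 6.35 m.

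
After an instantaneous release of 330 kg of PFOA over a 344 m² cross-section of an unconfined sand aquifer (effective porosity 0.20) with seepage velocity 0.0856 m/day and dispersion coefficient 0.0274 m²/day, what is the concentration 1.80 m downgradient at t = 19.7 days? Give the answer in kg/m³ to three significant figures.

1.83 kg/m³

For an instantaneous plane source, C(x,t) = M/(n_e·A·√(4πDt)) · exp(−(x−vt)²/(4Dt)), with n_e·A the pore (flow) area.
Plume center vt = 0.0856 × 19.7 = 1.68632 m, so the well at 1.80 m is 0.11368 m downgradient of the peak.
√(4πDt) = 2.604 m, giving peak height M/(n_e·A·√(4πDt)) = 330/(0.20 × 344 × 2.604) = 1.842 kg/m³.
(x−vt)²/(4Dt) = (0.11368)²/(4 × 0.0274 × 19.7) = 0.005985; exp(−0.005985) = 0.9940.
C = 1.842 × 0.9940 = 1.83 kg/m³.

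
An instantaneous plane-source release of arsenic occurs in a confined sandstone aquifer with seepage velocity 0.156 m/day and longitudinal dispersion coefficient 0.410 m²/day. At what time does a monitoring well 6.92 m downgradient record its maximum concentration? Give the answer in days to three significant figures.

30.6 days

For the 1D instantaneous-source solution, setting ∂C/∂t = 0 at fixed x gives v²t² + 2Dt − x² = 0, so t = (√(D² + v²x²) − D)/v².
√(D² + v²x²) = √(0.410² + 0.156² × 6.92²) = 1.155; v² = 0.024336.
t = (1.155 − 0.410)/0.024336 = 30.6 days (vs. the pure-advection estimate x/v = 44.4 d).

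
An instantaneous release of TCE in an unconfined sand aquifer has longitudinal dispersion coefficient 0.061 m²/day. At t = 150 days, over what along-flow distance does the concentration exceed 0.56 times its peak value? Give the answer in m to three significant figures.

The plume is Gaussian with σ = √(2Dt) = √(2 × 0.061 × 150) = 4.278 m.
C/C_peak = exp(−Δx²/(2σ²)) = 0.56 ⇒ Δx = σ·√(−2 ln 0.56) = 4.278 × 1.077 = 4.607 m.
Width = 2Δx = 9.21 m.

9.21 m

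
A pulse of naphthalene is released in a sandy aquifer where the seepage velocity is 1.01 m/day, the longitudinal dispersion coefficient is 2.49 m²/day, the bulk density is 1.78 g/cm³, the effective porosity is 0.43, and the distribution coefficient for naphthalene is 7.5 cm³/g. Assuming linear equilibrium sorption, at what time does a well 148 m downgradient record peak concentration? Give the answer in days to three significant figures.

4620 days

Retardation factor R = 1 + ρ_b·K_d/n = 1 + 1.78 × 7.5/0.43 = 32.05.
Sorption retards both mechanisms: v_R = v/R = 0.03151 m/day, D_R = D/R = 0.07769 m²/day.
Peak time from v_R²t² + 2D_R t − x² = 0: t = (√(D_R² + v_R²x²) − D_R)/v_R².
√(D_R² + v_R²x²) = √(0.07769² + 0.03151² × 148²) = 4.664; v_R² = 0.0009929.
t = (4.664 − 0.07769)/0.0009929 = 4620 days.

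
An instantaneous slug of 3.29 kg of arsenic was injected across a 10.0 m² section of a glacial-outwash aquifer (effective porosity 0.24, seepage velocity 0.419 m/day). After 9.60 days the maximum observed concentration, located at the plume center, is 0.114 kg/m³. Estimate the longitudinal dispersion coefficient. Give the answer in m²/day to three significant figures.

1.20 m²/day

At the plume center C_max = M/(n_e·A·√(4πDt)), so D = M²/(4πt·(n_e·A·C_max)²).
n_e·A·C_max = 0.24 × 10.0 × 0.114 = 0.2736 kg/m.
D = 3.29²/(4π × 9.60 × 0.2736²) = 1.20 m²/day.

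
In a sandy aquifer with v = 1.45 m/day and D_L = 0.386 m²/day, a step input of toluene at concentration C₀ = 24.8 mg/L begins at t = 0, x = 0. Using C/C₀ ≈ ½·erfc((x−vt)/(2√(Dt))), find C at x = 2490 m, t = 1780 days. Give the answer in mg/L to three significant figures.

24.6 mg/L

For a continuous step input, C/C₀ ≈ ½·erfc((x−vt)/(2√(Dt))).
vt = 1.45 × 1780 = 2581 m and 2√(Dt) = 2√(0.386 × 1780) = 52.42 m.
Argument (x−vt)/(2√(Dt)) = (2490 − 2581)/52.42 = -1.736; ½·erfc(-1.736) = 0.9930.
C = 24.8 × 0.9930 = 24.6 mg/L.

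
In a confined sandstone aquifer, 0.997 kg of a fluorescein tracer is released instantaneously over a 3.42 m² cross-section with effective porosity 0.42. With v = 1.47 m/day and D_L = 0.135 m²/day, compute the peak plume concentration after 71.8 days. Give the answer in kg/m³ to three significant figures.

0.0629 kg/m³

The peak of an instantaneous 1D plume sits at x = vt; there the Gaussian factor is 1 and C_max = M/(n_e·A·√(4πDt)), where n_e·A is the pore area the mass is dissolved in.
√(4πDt) = √(4π × 0.135 × 71.8) = 11.04 m, so C_max = 0.997/(0.42 × 3.42 × 11.04) = 0.0629 kg/m³.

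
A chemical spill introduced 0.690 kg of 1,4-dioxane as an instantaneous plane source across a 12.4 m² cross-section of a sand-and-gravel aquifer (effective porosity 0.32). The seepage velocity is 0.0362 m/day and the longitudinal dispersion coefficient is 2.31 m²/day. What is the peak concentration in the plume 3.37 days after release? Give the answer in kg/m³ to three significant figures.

0.0176 kg/m³

The peak of an instantaneous 1D plume sits at x = vt; there the Gaussian factor is 1 and C_max = M/(n_e·A·√(4πDt)), where n_e·A is the pore area the mass is dissolved in.
√(4πDt) = √(4π × 2.31 × 3.37) = 9.891 m, so C_max = 0.690/(0.32 × 12.4 × 9.891) = 0.0176 kg/m³.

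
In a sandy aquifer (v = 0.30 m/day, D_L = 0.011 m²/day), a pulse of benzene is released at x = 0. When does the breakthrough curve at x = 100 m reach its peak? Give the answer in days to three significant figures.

For the 1D instantaneous-source solution, setting ∂C/∂t = 0 at fixed x gives v²t² + 2Dt − x² = 0, so t = (√(D² + v²x²) − D)/v².
√(D² + v²x²) = √(0.011² + 0.30² × 100²) = 30.00; v² = 0.09.
t = (30.00 − 0.011)/0.09 = 333 days (vs. the pure-advection estimate x/v = 333 d).

333 days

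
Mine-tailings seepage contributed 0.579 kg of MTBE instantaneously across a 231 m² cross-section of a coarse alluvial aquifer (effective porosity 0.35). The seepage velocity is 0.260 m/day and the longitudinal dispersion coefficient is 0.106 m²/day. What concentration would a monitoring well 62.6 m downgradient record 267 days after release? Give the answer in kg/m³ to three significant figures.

For an instantaneous plane source, C(x,t) = M/(n_e·A·√(4πDt)) · exp(−(x−vt)²/(4Dt)), with n_e·A the pore (flow) area.
Plume center vt = 0.260 × 267 = 69.42 m, so the well at 62.6 m is 6.82 m upgradient of the peak.
√(4πDt) = 18.86 m, giving peak height M/(n_e·A·√(4πDt)) = 0.579/(0.35 × 231 × 18.86) = 0.0003797 kg/m³.
(x−vt)²/(4Dt) = (-6.82)²/(4 × 0.106 × 267) = 0.4109; exp(−0.4109) = 0.6631.
C = 0.0003797 × 0.6631 = 0.000252 kg/m³.

0.000252 kg/m³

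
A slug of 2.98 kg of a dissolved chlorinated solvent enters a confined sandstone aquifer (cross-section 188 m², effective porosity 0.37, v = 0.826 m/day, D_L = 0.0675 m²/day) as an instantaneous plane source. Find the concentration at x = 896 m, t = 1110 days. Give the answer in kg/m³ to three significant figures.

For an instantaneous plane source, C(x,t) = M/(n_e·A·√(4πDt)) · exp(−(x−vt)²/(4Dt)), with n_e·A the pore (flow) area.
Plume center vt = 0.826 × 1110 = 916.86 m, so the well at 896 m is 20.86 m upgradient of the peak.
√(4πDt) = 30.68 m, giving peak height M/(n_e·A·√(4πDt)) = 2.98/(0.37 × 188 × 30.68) = 0.001396 kg/m³.
(x−vt)²/(4Dt) = (-20.86)²/(4 × 0.0675 × 1110) = 1.452; exp(−1.452) = 0.2341.
C = 0.001396 × 0.2341 = 0.000327 kg/m³.

0.000327 kg/m³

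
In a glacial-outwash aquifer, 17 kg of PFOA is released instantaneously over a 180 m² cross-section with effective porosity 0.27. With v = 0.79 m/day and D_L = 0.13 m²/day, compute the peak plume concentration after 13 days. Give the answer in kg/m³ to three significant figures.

The peak of an instantaneous 1D plume sits at x = vt; there the Gaussian factor is 1 and C_max = M/(n_e·A·√(4πDt)), where n_e·A is the pore area the mass is dissolved in.
√(4πDt) = √(4π × 0.13 × 13) = 4.608 m, so C_max = 17/(0.27 × 180 × 4.608) = 0.0759 kg/m³.

0.0759 kg/m³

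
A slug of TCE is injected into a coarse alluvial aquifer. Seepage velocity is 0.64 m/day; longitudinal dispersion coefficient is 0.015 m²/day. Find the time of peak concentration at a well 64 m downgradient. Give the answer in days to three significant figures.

100 days

For the 1D instantaneous-source solution, setting ∂C/∂t = 0 at fixed x gives v²t² + 2Dt − x² = 0, so t = (√(D² + v²x²) − D)/v².
√(D² + v²x²) = √(0.015² + 0.64² × 64²) = 40.96; v² = 0.4096.
t = (40.96 − 0.015)/0.4096 = 100 days (vs. the pure-advection estimate x/v = 100 d).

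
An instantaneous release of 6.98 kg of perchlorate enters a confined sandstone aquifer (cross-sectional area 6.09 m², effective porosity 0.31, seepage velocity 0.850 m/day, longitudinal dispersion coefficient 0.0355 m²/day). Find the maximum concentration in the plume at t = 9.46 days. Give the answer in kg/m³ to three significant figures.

1.80 kg/m³

The peak of an instantaneous 1D plume sits at x = vt; there the Gaussian factor is 1 and C_max = M/(n_e·A·√(4πDt)), where n_e·A is the pore area the mass is dissolved in.
√(4πDt) = √(4π × 0.0355 × 9.46) = 2.054 m, so C_max = 6.98/(0.31 × 6.09 × 2.054) = 1.80 kg/m³.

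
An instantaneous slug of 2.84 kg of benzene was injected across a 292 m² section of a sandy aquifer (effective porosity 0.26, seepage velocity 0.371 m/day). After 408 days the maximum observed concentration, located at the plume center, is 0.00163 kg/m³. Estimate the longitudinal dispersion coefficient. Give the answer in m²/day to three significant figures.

0.103 m²/day

At the plume center C_max = M/(n_e·A·√(4πDt)), so D = M²/(4πt·(n_e·A·C_max)²).
n_e·A·C_max = 0.26 × 292 × 0.00163 = 0.1237 kg/m.
D = 2.84²/(4π × 408 × 0.1237²) = 0.103 m²/day.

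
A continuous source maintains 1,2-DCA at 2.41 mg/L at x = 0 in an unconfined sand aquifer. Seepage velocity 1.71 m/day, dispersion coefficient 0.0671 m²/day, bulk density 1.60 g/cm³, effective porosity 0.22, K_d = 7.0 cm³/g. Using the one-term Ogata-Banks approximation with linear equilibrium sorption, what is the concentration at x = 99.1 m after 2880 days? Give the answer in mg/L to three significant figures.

0.146 mg/L

Retardation factor R = 1 + ρ_b·K_d/n = 1 + 1.60 × 7.0/0.22 = 51.91.
Sorption retards both mechanisms: v_R = v/R = 0.03294 m/day, D_R = D/R = 0.001293 m²/day.
v_R·t = 0.03294 × 2880 = 94.8672 m; 2√(D_R t) = 3.859 m; argument = (99.1 − 94.8672)/3.859 = 1.097.
C = C₀ × ½·erfc(1.097) = 2.41 × 0.06040 = 0.146 mg/L.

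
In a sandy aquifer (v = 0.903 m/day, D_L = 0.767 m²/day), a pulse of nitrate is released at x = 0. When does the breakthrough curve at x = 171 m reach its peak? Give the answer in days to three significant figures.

For the 1D instantaneous-source solution, setting ∂C/∂t = 0 at fixed x gives v²t² + 2Dt − x² = 0, so t = (√(D² + v²x²) − D)/v².
√(D² + v²x²) = √(0.767² + 0.903² × 171²) = 154.4; v² = 0.815409.
t = (154.4 − 0.767)/0.815409 = 188 days (vs. the pure-advection estimate x/v = 189 d).

188 days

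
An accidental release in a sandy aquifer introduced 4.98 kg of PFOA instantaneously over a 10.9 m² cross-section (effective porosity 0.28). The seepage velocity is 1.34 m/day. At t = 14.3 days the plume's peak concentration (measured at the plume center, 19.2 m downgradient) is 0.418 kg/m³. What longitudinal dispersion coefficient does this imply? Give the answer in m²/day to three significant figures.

0.0848 m²/day

At the plume center C_max = M/(n_e·A·√(4πDt)), so D = M²/(4πt·(n_e·A·C_max)²).
n_e·A·C_max = 0.28 × 10.9 × 0.418 = 1.276 kg/m.
D = 4.98²/(4π × 14.3 × 1.276²) = 0.0848 m²/day.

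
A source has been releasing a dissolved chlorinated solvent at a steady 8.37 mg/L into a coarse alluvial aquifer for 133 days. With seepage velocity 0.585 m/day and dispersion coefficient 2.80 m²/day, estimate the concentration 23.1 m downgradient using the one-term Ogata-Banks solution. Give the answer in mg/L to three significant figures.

8.18 mg/L

For a continuous step input, C/C₀ ≈ ½·erfc((x−vt)/(2√(Dt))).
vt = 0.585 × 133 = 77.805 m and 2√(Dt) = 2√(2.80 × 133) = 38.60 m.
Argument (x−vt)/(2√(Dt)) = (23.1 − 77.805)/38.60 = -1.417; ½·erfc(-1.417) = 0.9775.
C = 8.37 × 0.9775 = 8.18 mg/L.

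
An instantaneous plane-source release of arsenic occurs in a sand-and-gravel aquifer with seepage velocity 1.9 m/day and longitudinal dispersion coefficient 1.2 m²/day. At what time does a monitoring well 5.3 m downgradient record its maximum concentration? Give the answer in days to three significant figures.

2.48 days

For the 1D instantaneous-source solution, setting ∂C/∂t = 0 at fixed x gives v²t² + 2Dt − x² = 0, so t = (√(D² + v²x²) − D)/v².
√(D² + v²x²) = √(1.2² + 1.9² × 5.3²) = 10.14; v² = 3.61.
t = (10.14 − 1.2)/3.61 = 2.48 days (vs. the pure-advection estimate x/v = 2.79 d).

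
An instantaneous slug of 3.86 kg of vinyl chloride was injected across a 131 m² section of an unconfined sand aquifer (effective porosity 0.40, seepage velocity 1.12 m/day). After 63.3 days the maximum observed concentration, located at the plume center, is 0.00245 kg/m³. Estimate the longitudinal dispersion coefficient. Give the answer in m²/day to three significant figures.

1.14 m²/day

At the plume center C_max = M/(n_e·A·√(4πDt)), so D = M²/(4πt·(n_e·A·C_max)²).
n_e·A·C_max = 0.40 × 131 × 0.00245 = 0.1284 kg/m.
D = 3.86²/(4π × 63.3 × 0.1284²) = 1.14 m²/day.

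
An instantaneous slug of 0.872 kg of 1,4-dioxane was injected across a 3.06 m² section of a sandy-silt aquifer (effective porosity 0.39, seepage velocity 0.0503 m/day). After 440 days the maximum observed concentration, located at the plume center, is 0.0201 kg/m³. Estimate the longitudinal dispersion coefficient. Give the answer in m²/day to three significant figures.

0.239 m²/day

At the plume center C_max = M/(n_e·A·√(4πDt)), so D = M²/(4πt·(n_e·A·C_max)²).
n_e·A·C_max = 0.39 × 3.06 × 0.0201 = 0.02399 kg/m.
D = 0.872²/(4π × 440 × 0.02399²) = 0.239 m²/day.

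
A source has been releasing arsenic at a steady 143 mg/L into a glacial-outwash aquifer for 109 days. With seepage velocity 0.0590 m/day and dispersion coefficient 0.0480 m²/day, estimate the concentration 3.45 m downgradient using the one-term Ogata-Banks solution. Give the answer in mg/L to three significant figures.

For a continuous step input, C/C₀ ≈ ½·erfc((x−vt)/(2√(Dt))).
vt = 0.0590 × 109 = 6.431 m and 2√(Dt) = 2√(0.0480 × 109) = 4.575 m.
Argument (x−vt)/(2√(Dt)) = (3.45 − 6.431)/4.575 = -0.6516; ½·erfc(-0.6516) = 0.8216.
C = 143 × 0.8216 = 117 mg/L.

117 mg/L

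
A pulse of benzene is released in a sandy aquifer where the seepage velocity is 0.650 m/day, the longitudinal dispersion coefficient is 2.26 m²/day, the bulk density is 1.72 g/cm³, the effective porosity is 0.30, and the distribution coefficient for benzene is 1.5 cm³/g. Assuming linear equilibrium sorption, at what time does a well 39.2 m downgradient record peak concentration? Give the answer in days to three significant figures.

Retardation factor R = 1 + ρ_b·K_d/n = 1 + 1.72 × 1.5/0.30 = 9.600.
Sorption retards both mechanisms: v_R = v/R = 0.06771 m/day, D_R = D/R = 0.2354 m²/day.
Peak time from v_R²t² + 2D_R t − x² = 0: t = (√(D_R² + v_R²x²) − D_R)/v_R².
√(D_R² + v_R²x²) = √(0.2354² + 0.06771² × 39.2²) = 2.665; v_R² = 0.004585.
t = (2.665 − 0.2354)/0.004585 = 530 days.

530 days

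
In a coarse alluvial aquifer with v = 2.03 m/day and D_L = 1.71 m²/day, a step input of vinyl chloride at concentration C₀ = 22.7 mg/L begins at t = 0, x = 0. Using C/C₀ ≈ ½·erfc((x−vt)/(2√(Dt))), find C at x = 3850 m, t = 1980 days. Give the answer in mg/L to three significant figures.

For a continuous step input, C/C₀ ≈ ½·erfc((x−vt)/(2√(Dt))).
vt = 2.03 × 1980 = 4019.4 m and 2√(Dt) = 2√(1.71 × 1980) = 116.4 m.
Argument (x−vt)/(2√(Dt)) = (3850 − 4019.4)/116.4 = -1.455; ½·erfc(-1.455) = 0.9802.
C = 22.7 × 0.9802 = 22.3 mg/L.

22.3 mg/L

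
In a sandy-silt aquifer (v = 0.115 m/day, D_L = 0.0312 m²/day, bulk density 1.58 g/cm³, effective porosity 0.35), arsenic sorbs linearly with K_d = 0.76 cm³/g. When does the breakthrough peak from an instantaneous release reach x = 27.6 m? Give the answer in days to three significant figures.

1050 days

Retardation factor R = 1 + ρ_b·K_d/n = 1 + 1.58 × 0.76/0.35 = 4.431.
Sorption retards both mechanisms: v_R = v/R = 0.02595 m/day, D_R = D/R = 0.007041 m²/day.
Peak time from v_R²t² + 2D_R t − x² = 0: t = (√(D_R² + v_R²x²) − D_R)/v_R².
√(D_R² + v_R²x²) = √(0.007041² + 0.02595² × 27.6²) = 0.7163; v_R² = 0.0006734.
t = (0.7163 − 0.007041)/0.0006734 = 1050 days.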